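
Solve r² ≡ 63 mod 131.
The square roots of 63 mod 131 are 60 and 71. Verify: 60² = 3600 ≡ 63 mod 131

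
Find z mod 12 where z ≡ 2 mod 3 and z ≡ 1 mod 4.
M = 3 × 4 = 12. M₁ = 4, y₁ ≡ 1 mod 3. M₂ = 3, y₂ ≡ 3 mod 4. z = 2×4×1 + 1×3×3 ≡ 5 mod 12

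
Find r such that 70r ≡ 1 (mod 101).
Since 101 is prime, by Fermat 70^(-1) ≡ 70^{99} ≡ 13 (mod 101). Verify: 70 × 13 = 910 ≡ 1 (mod 101)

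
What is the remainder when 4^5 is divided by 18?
By repeated squaring mod 18: 4^{1}≡4, 4^{2}≡16, 4^{4}≡4. Then 4^{5} = 4^{4+1} ≡ 4 × 4 ≡ 16 mod 18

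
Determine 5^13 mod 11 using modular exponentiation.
Using Fermat: 5^{10} ≡ 1 mod 11. 13 ≡ 3 mod 10. So 5^{13} ≡ 5^{3} ≡ 4 mod 11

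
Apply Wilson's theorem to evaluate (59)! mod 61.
(60)! = (59)! × (60) ≡ -1 mod 61. So (59)! ≡ -1 × (60)^(-1) ≡ (-1)×(-1) = 1 mod 61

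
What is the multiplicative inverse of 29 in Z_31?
Since 31 is prime, by Fermat 29^(-1) ≡ 29^{29} ≡ 15 mod 31. Verify: 29 × 15 = 435 ≡ 1 mod 31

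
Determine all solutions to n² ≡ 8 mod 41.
The square roots of 8 mod 41 are 34 and 7. Verify: 34² = 1156 ≡ 8 mod 41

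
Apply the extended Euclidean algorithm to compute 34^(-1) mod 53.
Extended GCD: 34(-14) + 53(9) = 1. So 34^(-1) ≡ -14 ≡ 39 (mod 53). Verify: 34 × 39 = 1326 ≡ 1 (mod 53)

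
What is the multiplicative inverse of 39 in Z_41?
Since 41 is prime, by Fermat 39^(-1) ≡ 39^{39} ≡ 20 (mod 41). Verify: 39 × 20 = 780 ≡ 1 (mod 41)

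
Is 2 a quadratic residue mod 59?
By Euler's criterion: 2^{29} ≡ 58 mod 59. Since this equals -1 (≡ 58), 2 is not a QR.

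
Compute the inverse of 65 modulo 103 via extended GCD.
Extended GCD: 65(-19) + 103(12) = 1. So 65^(-1) ≡ -19 ≡ 84 (mod 103). Verify: 65 × 84 = 5460 ≡ 1 (mod 103)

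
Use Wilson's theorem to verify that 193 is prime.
(192)! mod 193 = 192. Since this equals -1 mod 193, Wilson confirms 193 is prime.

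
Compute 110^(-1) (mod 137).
Since 137 is prime, by Fermat 110^(-1) ≡ 110^{135} ≡ 71 (mod 137). Verify: 110 × 71 = 7810 ≡ 1 (mod 137)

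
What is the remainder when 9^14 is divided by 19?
By repeated squaring (mod 19): 9^{1}≡9, 9^{2}≡5, 9^{4}≡6, 9^{8}≡17. Then 9^{14} = 9^{8+4+2} ≡ 17 × 6 × 5 ≡ 16 (mod 19)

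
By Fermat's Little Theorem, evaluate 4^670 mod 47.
By Fermat: 4^{46} ≡ 1 mod 47. 670 ≡ 26 mod 46. So 4^{670} ≡ 4^{26} ≡ 17 mod 47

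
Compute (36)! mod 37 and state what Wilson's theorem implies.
(36)! mod 37 = 36. Since this equals -1 (mod 37), Wilson confirms 37 is prime.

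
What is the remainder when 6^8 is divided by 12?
By repeated squaring (mod 12): 6^{1}≡6, 6^{2}≡0, 6^{4}≡0, 6^{8}≡0. So 6^{8} ≡ 0 (mod 12)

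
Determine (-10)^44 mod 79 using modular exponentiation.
By repeated squaring (mod 79): (-10)^{1}≡69, (-10)^{2}≡21, (-10)^{4}≡46, (-10)^{8}≡62, (-10)^{16}≡52, (-10)^{32}≡18. Then (-10)^{44} = (-10)^{32+8+4} ≡ 18 × 62 × 46 ≡ 65 (mod 79)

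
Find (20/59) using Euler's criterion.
(20/59) = 20^{29} mod 59 = 1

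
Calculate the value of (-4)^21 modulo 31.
By repeated squaring mod 31: (-4)^{1}≡27, (-4)^{2}≡16, (-4)^{4}≡8, (-4)^{8}≡2, (-4)^{16}≡4. Then (-4)^{21} = (-4)^{16+4+1} ≡ 4 × 8 × 27 ≡ 27 mod 31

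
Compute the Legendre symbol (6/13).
(6/13) = 6^{6} mod 13 = -1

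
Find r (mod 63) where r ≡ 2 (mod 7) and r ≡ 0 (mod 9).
M = 7 × 9 = 63. M₁ = 9, y₁ ≡ 4 (mod 7). M₂ = 7, y₂ ≡ 4 (mod 9). r = 2×9×4 + 0×7×4 ≡ 9 (mod 63)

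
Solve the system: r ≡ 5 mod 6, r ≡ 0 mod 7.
M = 6 × 7 = 42. M₁ = 7, y₁ ≡ 1 mod 6. M₂ = 6, y₂ ≡ 6 mod 7. r = 5×7×1 + 0×6×6 ≡ 35 mod 42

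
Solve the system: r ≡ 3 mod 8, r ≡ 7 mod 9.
M = 8 × 9 = 72. M₁ = 9, y₁ ≡ 1 mod 8. M₂ = 8, y₂ ≡ 8 mod 9. r = 3×9×1 + 7×8×8 ≡ 43 mod 72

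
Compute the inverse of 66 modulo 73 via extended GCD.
Extended GCD: 66(-21) + 73(19) = 1. So 66^(-1) ≡ -21 ≡ 52 (mod 73). Verify: 66 × 52 = 3432 ≡ 1 (mod 73)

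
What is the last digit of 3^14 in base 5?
Using Fermat: 3^{4} ≡ 1 (mod 5). 14 ≡ 2 (mod 4). So 3^{14} ≡ 3^{2} ≡ 4 (mod 5)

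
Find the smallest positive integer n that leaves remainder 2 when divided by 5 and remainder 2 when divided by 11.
M = 5 × 11 = 55. M₁ = 11, y₁ ≡ 1 (mod 5). M₂ = 5, y₂ ≡ 9 (mod 11). n = 2×11×1 + 2×5×9 ≡ 2 (mod 55)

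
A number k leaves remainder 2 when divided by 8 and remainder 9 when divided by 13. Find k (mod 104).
M = 8 × 13 = 104. M₁ = 13, y₁ ≡ 5 (mod 8). M₂ = 8, y₂ ≡ 5 (mod 13). k = 2×13×5 + 9×8×5 ≡ 74 (mod 104)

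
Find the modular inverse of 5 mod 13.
Since 13 is prime, by Fermat 5^(-1) ≡ 5^{11} ≡ 8 mod 13. Verify: 5 × 8 = 40 ≡ 1 mod 13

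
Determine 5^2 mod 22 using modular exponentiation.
5^{2} = 25 ≡ 3 mod 22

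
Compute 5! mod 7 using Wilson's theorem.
(6)! = (5)! × (6) ≡ -1 mod 7. So (5)! ≡ -1 × (6)^(-1) ≡ (-1)×(-1) = 1 mod 7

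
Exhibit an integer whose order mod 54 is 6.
17 has order 6 mod 54 since 17^{6} ≡ 1 mod 54 and no smaller power works.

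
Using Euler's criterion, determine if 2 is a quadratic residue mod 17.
By Euler's criterion: 2^{8} ≡ 1 mod 17. Since this equals 1, 2 is a QR.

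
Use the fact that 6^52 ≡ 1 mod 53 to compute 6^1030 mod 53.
By Fermat: 6^{52} ≡ 1 mod 53. 1030 ≡ 42 mod 52. So 6^{1030} ≡ 6^{42} ≡ 49 mod 53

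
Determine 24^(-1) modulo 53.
Since 53 is prime, by Fermat 24^(-1) ≡ 24^{51} ≡ 42 mod 53. Verify: 24 × 42 = 1008 ≡ 1 mod 53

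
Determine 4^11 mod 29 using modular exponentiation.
By repeated squaring (mod 29): 4^{1}≡4, 4^{2}≡16, 4^{4}≡24, 4^{8}≡25. Then 4^{11} = 4^{8+2+1} ≡ 25 × 16 × 4 ≡ 5 (mod 29)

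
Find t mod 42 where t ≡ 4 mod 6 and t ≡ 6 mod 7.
M = 6 × 7 = 42. M₁ = 7, y₁ ≡ 1 mod 6. M₂ = 6, y₂ ≡ 6 mod 7. t = 4×7×1 + 6×6×6 ≡ 34 mod 42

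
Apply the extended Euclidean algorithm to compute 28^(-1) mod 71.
Extended GCD: 28(33) + 71(-13) = 1. So 28^(-1) ≡ 33 (mod 71). Verify: 28 × 33 = 924 ≡ 1 (mod 71)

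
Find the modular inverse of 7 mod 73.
Since 73 is prime, by Fermat 7^(-1) ≡ 7^{71} ≡ 21 (mod 73). Verify: 7 × 21 = 147 ≡ 1 (mod 73)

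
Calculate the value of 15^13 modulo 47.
By repeated squaring mod 47: 15^{1}≡15, 15^{2}≡37, 15^{4}≡6, 15^{8}≡36. Then 15^{13} = 15^{8+4+1} ≡ 36 × 6 × 15 ≡ 44 mod 47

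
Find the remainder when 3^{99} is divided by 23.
By Fermat: 3^{22} ≡ 1 (mod 23). 99 = 4×22 + 11. So 3^{99} ≡ 3^{11} ≡ 1 (mod 23)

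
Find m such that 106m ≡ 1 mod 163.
Since 163 is prime, by Fermat 106^(-1) ≡ 106^{161} ≡ 20 mod 163. Verify: 106 × 20 = 2120 ≡ 1 mod 163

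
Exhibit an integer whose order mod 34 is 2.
33 has order 2 mod 34 since 33^{2} ≡ 1 mod 34 and no smaller power works.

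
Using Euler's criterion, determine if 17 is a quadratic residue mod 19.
By Euler's criterion: 17^{9} ≡ 1 mod 19. Since this equals 1, 17 is a QR.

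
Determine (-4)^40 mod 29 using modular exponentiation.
Using Fermat: (-4)^{28} ≡ 1 (mod 29). 40 ≡ 12 (mod 28). So (-4)^{40} ≡ (-4)^{12} ≡ 20 (mod 29)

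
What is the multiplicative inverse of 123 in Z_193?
Since 193 is prime, by Fermat 123^(-1) ≡ 123^{191} ≡ 102 mod 193. Verify: 123 × 102 = 12546 ≡ 1 mod 193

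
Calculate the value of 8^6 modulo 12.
By repeated squaring mod 12: 8^{1}≡8, 8^{2}≡4, 8^{4}≡4. Then 8^{6} = 8^{4+2} ≡ 4 × 4 ≡ 4 mod 12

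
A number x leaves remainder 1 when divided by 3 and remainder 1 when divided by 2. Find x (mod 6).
M = 3 × 2 = 6. M₁ = 2, y₁ ≡ 2 (mod 3). M₂ = 3, y₂ ≡ 1 (mod 2). x = 1×2×2 + 1×3×1 ≡ 1 (mod 6)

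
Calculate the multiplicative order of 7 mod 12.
Powers of 7 mod 12: 7^1≡7, 7^2≡1. ord_12(7) = 2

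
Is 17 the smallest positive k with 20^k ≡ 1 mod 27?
Powers of 20 mod 27: 20^1≡20, 20^2≡22, 20^3≡8, 20^4≡25, 20^5≡14, 20^6≡10, 20^7≡11, 20^8≡4, 20^9≡26, 20^10≡7, 20^11≡5, 20^12≡19, 20^13≡2, 20^14≡13, 20^15≡17, 20^16≡16, 20^17≡23, 20^18≡1. 20^17≡23≢1, so ord ≠ 17. No, the actual order is 18.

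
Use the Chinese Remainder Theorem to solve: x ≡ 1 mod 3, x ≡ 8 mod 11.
M = 3 × 11 = 33. M₁ = 11, y₁ ≡ 2 mod 3. M₂ = 3, y₂ ≡ 4 mod 11. x = 1×11×2 + 8×3×4 ≡ 19 mod 33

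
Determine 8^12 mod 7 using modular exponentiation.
Using Fermat: 8^{6} ≡ 1 (mod 7). 12 ≡ 0 (mod 6). So 8^{12} ≡ 8^{0} ≡ 1 (mod 7)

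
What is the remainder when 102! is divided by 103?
By Wilson's theorem, (102)! ≡ -1 ≡ 102 (mod 103)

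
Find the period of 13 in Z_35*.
Powers of 13 mod 35: 13^1≡13, 13^2≡29, 13^3≡27, 13^4≡1. So the order of 13 is 4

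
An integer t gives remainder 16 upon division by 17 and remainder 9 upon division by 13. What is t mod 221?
M = 17 × 13 = 221. M₁ = 13, y₁ ≡ 4 mod 17. M₂ = 17, y₂ ≡ 10 mod 13. t = 16×13×4 + 9×17×10 ≡ 152 mod 221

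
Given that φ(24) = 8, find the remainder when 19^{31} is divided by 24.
By Euler: 19^{8} ≡ 1 mod 24 since gcd(19, 24) = 1. 31 = 3×8 + 7. So 19^{31} ≡ 19^{7} ≡ 19 mod 24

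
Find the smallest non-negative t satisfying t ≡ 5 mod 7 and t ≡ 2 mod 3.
M = 7 × 3 = 21. M₁ = 3, y₁ ≡ 5 mod 7. M₂ = 7, y₂ ≡ 1 mod 3. t = 5×3×5 + 2×7×1 ≡ 5 mod 21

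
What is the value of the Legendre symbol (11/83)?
(11/83) = 11^{41} mod 83 = 1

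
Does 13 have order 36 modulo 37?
ord_37(13) divides 36. For each prime q|36: 13^{18}≡36, 13^{12}≡10, none ≡ 1. So 13 has order 36 and is a primitive root mod 37.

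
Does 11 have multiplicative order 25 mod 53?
Powers of 11 mod 53: 11^1≡11, 11^2≡15, 11^3≡6, 11^4≡13, 11^5≡37, 11^6≡36, 11^7≡25, 11^8≡10, 11^9≡4, 11^10≡44, 11^11≡7, 11^12≡24, 11^13≡52, 11^14≡42, 11^15≡38, 11^16≡47, 11^17≡40, 11^18≡16, 11^19≡17, 11^20≡28, 11^21≡43, 11^22≡49, 11^23≡9, 11^24≡46, 11^25≡29, 11^26≡1. 11^25≡29≢1, so ord ≠ 25. No, the actual order is 26.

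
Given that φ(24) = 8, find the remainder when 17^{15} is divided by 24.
By Euler: 17^{8} ≡ 1 (mod 24) since gcd(17, 24) = 1. 15 = 1×8 + 7. So 17^{15} ≡ 17^{7} ≡ 17 (mod 24)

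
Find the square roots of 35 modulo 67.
The square roots of 35 mod 67 are 54 and 13. Verify: 54² = 2916 ≡ 35 mod 67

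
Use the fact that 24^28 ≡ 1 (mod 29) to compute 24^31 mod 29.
By Fermat: 24^{28} ≡ 1 (mod 29). So 24^{31} = 24^{28} · 24^{3} ≡ 24^{3} ≡ 20 (mod 29)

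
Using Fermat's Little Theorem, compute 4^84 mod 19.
By Fermat: 4^{18} ≡ 1 mod 19. 84 = 4×18 + 12. So 4^{84} ≡ 4^{12} ≡ 7 mod 19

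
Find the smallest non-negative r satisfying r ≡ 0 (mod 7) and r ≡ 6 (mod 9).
M = 7 × 9 = 63. M₁ = 9, y₁ ≡ 4 (mod 7). M₂ = 7, y₂ ≡ 4 (mod 9). r = 0×9×4 + 6×7×4 ≡ 42 (mod 63)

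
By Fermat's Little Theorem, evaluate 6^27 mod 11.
By Fermat: 6^{10} ≡ 1 mod 11. 27 = 2×10 + 7. So 6^{27} ≡ 6^{7} ≡ 8 mod 11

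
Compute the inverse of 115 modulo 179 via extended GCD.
Extended GCD: 115(-14) + 179(9) = 1. So 115^(-1) ≡ -14 ≡ 165 mod 179. Verify: 115 × 165 = 18975 ≡ 1 mod 179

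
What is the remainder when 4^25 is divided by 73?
By repeated squaring mod 73: 4^{1}≡4, 4^{2}≡16, 4^{4}≡37, 4^{8}≡55, 4^{16}≡32. Then 4^{25} = 4^{16+8+1} ≡ 32 × 55 × 4 ≡ 32 mod 73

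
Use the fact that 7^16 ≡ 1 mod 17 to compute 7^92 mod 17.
By Fermat: 7^{16} ≡ 1 mod 17. 92 = 5×16 + 12. So 7^{92} ≡ 7^{12} ≡ 13 mod 17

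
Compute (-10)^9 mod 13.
By repeated squaring mod 13: (-10)^{1}≡3, (-10)^{2}≡9, (-10)^{4}≡3, (-10)^{8}≡9. Then (-10)^{9} = (-10)^{8+1} ≡ 9 × 3 ≡ 1 mod 13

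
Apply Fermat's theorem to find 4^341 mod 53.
By Fermat: 4^{52} ≡ 1 mod 53. 341 ≡ 29 mod 52. So 4^{341} ≡ 4^{29} ≡ 11 mod 53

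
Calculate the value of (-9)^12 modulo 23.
By repeated squaring mod 23: (-9)^{1}≡14, (-9)^{2}≡12, (-9)^{4}≡6, (-9)^{8}≡13. Then (-9)^{12} = (-9)^{8+4} ≡ 13 × 6 ≡ 9 mod 23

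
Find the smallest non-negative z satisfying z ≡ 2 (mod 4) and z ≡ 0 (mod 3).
M = 4 × 3 = 12. M₁ = 3, y₁ ≡ 3 (mod 4). M₂ = 4, y₂ ≡ 1 (mod 3). z = 2×3×3 + 0×4×1 ≡ 6 (mod 12)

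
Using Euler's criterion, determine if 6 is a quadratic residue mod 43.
By Euler's criterion: 6^{21} ≡ 1 (mod 43). Since this equals 1, 6 is a QR.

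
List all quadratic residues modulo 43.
QRs mod 43: {1, 4, 6, 9, 10, 11, 13, 14, 15, 16, 17, 21, 23, 24, 25, 31, 35, 36, 38, 40, 41}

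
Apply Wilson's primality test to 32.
(31)! mod 32 = 0. Since 0 ≢ -1 mod 32, 32 is not prime.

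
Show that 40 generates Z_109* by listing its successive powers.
40^1, 40^2, ..., 40^{108} mod 109: [40, 74, 17, 26, 59, 71, 6, 22, 8, 102, 47, 27, 99, 36, 23, 48, 67, 64, 53, 49, 107, 29, 70, 75, 57, 100, 76, 97, 65, 93, 14, 15, 55, 20, 37, 63, 13, 84, 90, 3, 11, 4, 51, 78, 68, 104, 18, 66, 24, 88, 32, 81, 79, 108, 69, 35, 92, 83, 50, 38, 103, 87, 101, 7, 62, 82, 10, 73, 86, 61, 42, 45, 56, 60, 2, 80, 39, 34, 52, 9, 33, 12, 44, 16, 95, 94, 54, 89, 72, 46, 96, 25, 19, 106, 98, 105, 58, 31, 41, 5, 91, 43, 85, 21, 77, 28, 30, 1]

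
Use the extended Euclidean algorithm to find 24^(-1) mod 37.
Extended GCD: 24(17) + 37(-11) = 1. So 24^(-1) ≡ 17 mod 37. Verify: 24 × 17 = 408 ≡ 1 mod 37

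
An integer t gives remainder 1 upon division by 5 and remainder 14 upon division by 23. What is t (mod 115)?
M = 5 × 23 = 115. M₁ = 23, y₁ ≡ 2 (mod 5). M₂ = 5, y₂ ≡ 14 (mod 23). t = 1×23×2 + 14×5×14 ≡ 106 (mod 115)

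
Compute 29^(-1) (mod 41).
Since 41 is prime, by Fermat 29^(-1) ≡ 29^{39} ≡ 17 (mod 41). Verify: 29 × 17 = 493 ≡ 1 (mod 41)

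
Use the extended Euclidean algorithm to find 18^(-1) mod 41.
Extended GCD: 18(16) + 41(-7) = 1. So 18^(-1) ≡ 16 mod 41. Verify: 18 × 16 = 288 ≡ 1 mod 41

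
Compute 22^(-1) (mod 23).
Since 23 is prime, by Fermat 22^(-1) ≡ 22^{21} ≡ 22 (mod 23). Verify: 22 × 22 = 484 ≡ 1 (mod 23)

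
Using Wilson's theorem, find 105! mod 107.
(106)! = (105)! × (106) ≡ -1 (mod 107). So (105)! ≡ -1 × (106)^(-1) ≡ (-1)×(-1) = 1 (mod 107)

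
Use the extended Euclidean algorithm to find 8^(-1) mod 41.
Extended GCD: 8(-5) + 41(1) = 1. So 8^(-1) ≡ -5 ≡ 36 (mod 41). Verify: 8 × 36 = 288 ≡ 1 (mod 41)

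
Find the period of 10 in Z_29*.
Powers of 10 mod 29: 10^1≡10, 10^2≡13, 10^3≡14, 10^4≡24, 10^5≡8, 10^6≡22, 10^7≡17, 10^8≡25, 10^9≡18, 10^10≡6, 10^11≡2, 10^12≡20, 10^13≡26, 10^14≡28, 10^15≡19, 10^16≡16, 10^17≡15, 10^18≡5, 10^19≡21, 10^20≡7, 10^21≡12, 10^22≡4, 10^23≡11, 10^24≡23, 10^25≡27, 10^26≡9, 10^27≡3, 10^28≡1. ord_29(10) = 28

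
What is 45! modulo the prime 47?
(46)! = (45)! × (46) ≡ -1 mod 47. So (45)! ≡ -1 × (46)^(-1) ≡ (-1)×(-1) = 1 mod 47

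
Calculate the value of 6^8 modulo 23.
By repeated squaring mod 23: 6^{1}≡6, 6^{2}≡13, 6^{4}≡8, 6^{8}≡18. So 6^{8} ≡ 18 mod 23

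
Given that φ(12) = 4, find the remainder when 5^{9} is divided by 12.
By Euler: 5^{4} ≡ 1 (mod 12) since gcd(5, 12) = 1. 9 = 2×4 + 1. So 5^{9} ≡ 5^{1} ≡ 5 (mod 12)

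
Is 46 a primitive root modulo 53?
46^{13} ≡ 1 (mod 53) and 13 < 52, so ord_53(46) = 13 ≠ 52 and 46 is not a primitive root.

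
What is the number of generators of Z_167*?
There are φ(167-1) = φ(166) = 82 primitive roots modulo 167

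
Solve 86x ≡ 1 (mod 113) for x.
Since 113 is prime, by Fermat 86^(-1) ≡ 86^{111} ≡ 46 (mod 113). Verify: 86 × 46 = 3956 ≡ 1 (mod 113)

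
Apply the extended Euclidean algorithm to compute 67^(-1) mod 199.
Extended GCD: 67(-98) + 199(33) = 1. So 67^(-1) ≡ -98 ≡ 101 mod 199. Verify: 67 × 101 = 6767 ≡ 1 mod 199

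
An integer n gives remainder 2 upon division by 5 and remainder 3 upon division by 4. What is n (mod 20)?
M = 5 × 4 = 20. M₁ = 4, y₁ ≡ 4 (mod 5). M₂ = 5, y₂ ≡ 1 (mod 4). n = 2×4×4 + 3×5×1 ≡ 7 (mod 20)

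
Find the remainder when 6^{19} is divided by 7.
By Fermat: 6^{6} ≡ 1 mod 7. 19 = 3×6 + 1. So 6^{19} ≡ 6^{1} ≡ 6 mod 7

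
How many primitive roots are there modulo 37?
There are φ(37-1) = φ(36) = 12 primitive roots modulo 37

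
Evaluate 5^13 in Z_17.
By repeated squaring (mod 17): 5^{1}≡5, 5^{2}≡8, 5^{4}≡13, 5^{8}≡16. Then 5^{13} = 5^{8+4+1} ≡ 16 × 13 × 5 ≡ 3 (mod 17)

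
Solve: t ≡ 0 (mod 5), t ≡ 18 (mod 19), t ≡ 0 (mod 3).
M = 5 × 19 × 3 = 285. M₁ = 57, y₁ ≡ 3 (mod 5). M₂ = 15, y₂ ≡ 14 (mod 19). M₃ = 95, y₃ ≡ 2 (mod 3). t = 0×57×3 + 18×15×14 + 0×95×2 ≡ 75 (mod 285)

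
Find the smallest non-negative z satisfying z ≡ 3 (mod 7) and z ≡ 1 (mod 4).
M = 7 × 4 = 28. M₁ = 4, y₁ ≡ 2 (mod 7). M₂ = 7, y₂ ≡ 3 (mod 4). z = 3×4×2 + 1×7×3 ≡ 17 (mod 28)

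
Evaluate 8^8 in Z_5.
Using Fermat: 8^{4} ≡ 1 (mod 5). 8 ≡ 0 (mod 4). So 8^{8} ≡ 8^{0} ≡ 1 (mod 5)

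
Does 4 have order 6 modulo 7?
4^{3} ≡ 1 (mod 7) and 3 < 6, so ord_7(4) = 3 ≠ 6 and 4 is not a primitive root.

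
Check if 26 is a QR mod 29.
By Euler's criterion: 26^{14} ≡ 28 (mod 29). Since this equals -1 (≡ 28), 26 is not a QR.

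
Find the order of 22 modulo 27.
Powers of 22 mod 27: 22^1≡22, 22^2≡25, 22^3≡10, 22^4≡4, 22^5≡7, 22^6≡19, 22^7≡13, 22^8≡16, 22^9≡1. ord_27(22) = 9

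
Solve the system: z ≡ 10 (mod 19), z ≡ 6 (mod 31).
M = 19 × 31 = 589. M₁ = 31, y₁ ≡ 8 (mod 19). M₂ = 19, y₂ ≡ 18 (mod 31). z = 10×31×8 + 6×19×18 ≡ 409 (mod 589)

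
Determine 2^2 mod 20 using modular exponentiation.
2^{2} = 4 ≡ 4 (mod 20)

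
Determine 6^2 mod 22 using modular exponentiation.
6^{2} = 36 ≡ 14 mod 22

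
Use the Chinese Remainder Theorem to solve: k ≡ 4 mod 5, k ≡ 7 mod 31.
M = 5 × 31 = 155. M₁ = 31, y₁ ≡ 1 mod 5. M₂ = 5, y₂ ≡ 25 mod 31. k = 4×31×1 + 7×5×25 ≡ 69 mod 155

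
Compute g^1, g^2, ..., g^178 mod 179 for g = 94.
94^1, 94^2, ..., 94^{178} mod 179: [94, 65, 24, 108, 128, 39, 86, 29, 41, 95, 159, 89, 132, 57, 167, 125, 115, 70, 136, 75, 69, 42, 10, 45, 113, 61, 6, 27, 32, 144, 111, 52, 55, 158, 174, 67, 33, 59, 176, 76, 163, 107, 34, 153, 62, 100, 92, 56, 73, 60, 91, 141, 8, 36, 162, 13, 148, 129, 133, 151, 53, 149, 44, 19, 175, 161, 98, 83, 105, 25, 23, 14, 63, 15, 157, 80, 2, 9, 130, 48, 37, 77, 78, 172, 58, 82, 11, 139, 178, 85, 114, 155, 71, 51, 140, 93, 150, 138, 84, 20, 90, 47, 122, 12, 54, 64, 109, 43, 104, 110, 137, 169, 134, 66, 118, 173, 152, 147, 35, 68, 127, 124, 21, 5, 112, 146, 120, 3, 103, 16, 72, 145, 26, 117, 79, 87, 123, 106, 119, 88, 38, 171, 143, 17, 166, 31, 50, 46, 28, 126, 30, 135, 160, 4, 18, 81, 96, 74, 154, 156, 165, 116, 164, 22, 99, 177, 170, 49, 131, 142, 102, 101, 7, 121, 97, 168, 40, 1]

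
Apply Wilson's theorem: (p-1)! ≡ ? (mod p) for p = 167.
By Wilson's theorem, (166)! ≡ -1 ≡ 166 mod 167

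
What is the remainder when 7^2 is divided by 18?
7^{2} = 49 ≡ 13 (mod 18)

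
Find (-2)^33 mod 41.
By repeated squaring mod 41: (-2)^{1}≡39, (-2)^{2}≡4, (-2)^{4}≡16, (-2)^{8}≡10, (-2)^{16}≡18, (-2)^{32}≡37. Then (-2)^{33} = (-2)^{32+1} ≡ 37 × 39 ≡ 8 mod 41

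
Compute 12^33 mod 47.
By repeated squaring (mod 47): 12^{1}≡12, 12^{2}≡3, 12^{4}≡9, 12^{8}≡34, 12^{16}≡28, 12^{32}≡32. Then 12^{33} = 12^{32+1} ≡ 32 × 12 ≡ 8 (mod 47)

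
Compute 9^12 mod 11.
Using Fermat: 9^{10} ≡ 1 mod 11. 12 ≡ 2 mod 10. So 9^{12} ≡ 9^{2} ≡ 4 mod 11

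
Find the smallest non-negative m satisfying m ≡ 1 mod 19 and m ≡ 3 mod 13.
M = 19 × 13 = 247. M₁ = 13, y₁ ≡ 3 mod 19. M₂ = 19, y₂ ≡ 11 mod 13. m = 1×13×3 + 3×19×11 ≡ 172 mod 247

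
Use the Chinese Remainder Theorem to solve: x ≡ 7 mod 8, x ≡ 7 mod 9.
M = 8 × 9 = 72. M₁ = 9, y₁ ≡ 1 mod 8. M₂ = 8, y₂ ≡ 8 mod 9. x = 7×9×1 + 7×8×8 ≡ 7 mod 72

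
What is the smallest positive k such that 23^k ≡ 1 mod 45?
Powers of 23 mod 45: 23^1≡23, 23^2≡34, 23^3≡17, 23^4≡31, 23^5≡38, 23^6≡19, 23^7≡32, 23^8≡16, 23^9≡8, 23^10≡4, 23^11≡2, 23^12≡1. So the order of 23 is 12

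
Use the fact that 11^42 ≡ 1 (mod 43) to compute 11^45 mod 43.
By Fermat: 11^{42} ≡ 1 (mod 43). So 11^{45} = 11^{42} · 11^{3} ≡ 11^{3} ≡ 41 (mod 43)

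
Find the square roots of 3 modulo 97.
The square roots of 3 mod 97 are 87 and 10. Verify: 87² = 7569 ≡ 3 mod 97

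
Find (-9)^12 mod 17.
By repeated squaring mod 17: (-9)^{1}≡8, (-9)^{2}≡13, (-9)^{4}≡16, (-9)^{8}≡1. Then (-9)^{12} = (-9)^{8+4} ≡ 1 × 16 ≡ 16 mod 17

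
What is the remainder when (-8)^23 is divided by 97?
By repeated squaring mod 97: (-8)^{1}≡89, (-8)^{2}≡64, (-8)^{4}≡22, (-8)^{8}≡96, (-8)^{16}≡1. Then (-8)^{23} = (-8)^{16+4+2+1} ≡ 1 × 22 × 64 × 89 ≡ 85 mod 97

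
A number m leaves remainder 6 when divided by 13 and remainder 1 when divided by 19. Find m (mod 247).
M = 13 × 19 = 247. M₁ = 19, y₁ ≡ 11 (mod 13). M₂ = 13, y₂ ≡ 3 (mod 19). m = 6×19×11 + 1×13×3 ≡ 58 (mod 247)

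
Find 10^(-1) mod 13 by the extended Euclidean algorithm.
Extended GCD: 10(4) + 13(-3) = 1. So 10^(-1) ≡ 4 mod 13. Verify: 10 × 4 = 40 ≡ 1 mod 13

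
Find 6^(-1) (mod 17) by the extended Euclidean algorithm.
Extended GCD: 6(3) + 17(-1) = 1. So 6^(-1) ≡ 3 (mod 17). Verify: 6 × 3 = 18 ≡ 1 (mod 17)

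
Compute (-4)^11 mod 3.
Using Fermat: (-4)^{2} ≡ 1 mod 3. 11 ≡ 1 mod 2. So (-4)^{11} ≡ (-4)^{1} ≡ 2 mod 3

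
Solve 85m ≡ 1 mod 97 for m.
Since 97 is prime, by Fermat 85^(-1) ≡ 85^{95} ≡ 8 mod 97. Verify: 85 × 8 = 680 ≡ 1 mod 97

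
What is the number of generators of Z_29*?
There are φ(29-1) = φ(28) = 12 primitive roots modulo 29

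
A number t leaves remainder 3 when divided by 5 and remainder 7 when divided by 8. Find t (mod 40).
M = 5 × 8 = 40. M₁ = 8, y₁ ≡ 2 (mod 5). M₂ = 5, y₂ ≡ 5 (mod 8). t = 3×8×2 + 7×5×5 ≡ 23 (mod 40)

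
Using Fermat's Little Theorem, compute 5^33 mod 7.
By Fermat: 5^{6} ≡ 1 (mod 7). 33 = 5×6 + 3. So 5^{33} ≡ 5^{3} ≡ 6 (mod 7)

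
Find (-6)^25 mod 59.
By repeated squaring mod 59: (-6)^{1}≡53, (-6)^{2}≡36, (-6)^{4}≡57, (-6)^{8}≡4, (-6)^{16}≡16. Then (-6)^{25} = (-6)^{16+8+1} ≡ 16 × 4 × 53 ≡ 29 mod 59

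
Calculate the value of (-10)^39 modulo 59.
By repeated squaring mod 59: (-10)^{1}≡49, (-10)^{2}≡41, (-10)^{4}≡29, (-10)^{8}≡15, (-10)^{16}≡48, (-10)^{32}≡3. Then (-10)^{39} = (-10)^{32+4+2+1} ≡ 3 × 29 × 41 × 49 ≡ 25 mod 59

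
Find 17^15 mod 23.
By repeated squaring mod 23: 17^{1}≡17, 17^{2}≡13, 17^{4}≡8, 17^{8}≡18. Then 17^{15} = 17^{8+4+2+1} ≡ 18 × 8 × 13 × 17 ≡ 15 mod 23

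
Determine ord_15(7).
Powers of 7 mod 15: 7^1≡7, 7^2≡4, 7^3≡13, 7^4≡1. So the order of 7 is 4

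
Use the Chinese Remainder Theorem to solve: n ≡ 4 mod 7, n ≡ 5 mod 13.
M = 7 × 13 = 91. M₁ = 13, y₁ ≡ 6 mod 7. M₂ = 7, y₂ ≡ 2 mod 13. n = 4×13×6 + 5×7×2 ≡ 18 mod 91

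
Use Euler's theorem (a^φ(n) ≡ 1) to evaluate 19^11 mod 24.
By Euler: 19^{8} ≡ 1 mod 24 since gcd(19, 24) = 1. 11 = 1×8 + 3. So 19^{11} ≡ 19^{3} ≡ 19 mod 24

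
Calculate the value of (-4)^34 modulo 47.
By repeated squaring (mod 47): (-4)^{1}≡43, (-4)^{2}≡16, (-4)^{4}≡21, (-4)^{8}≡18, (-4)^{16}≡42, (-4)^{32}≡25. Then (-4)^{34} = (-4)^{32+2} ≡ 25 × 16 ≡ 24 (mod 47)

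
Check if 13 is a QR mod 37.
By Euler's criterion: 13^{18} ≡ 36 (mod 37). Since this equals -1 (≡ 36), 13 is not a QR.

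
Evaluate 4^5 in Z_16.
By repeated squaring (mod 16): 4^{1}≡4, 4^{2}≡0, 4^{4}≡0. Then 4^{5} = 4^{4+1} ≡ 0 × 4 ≡ 0 (mod 16)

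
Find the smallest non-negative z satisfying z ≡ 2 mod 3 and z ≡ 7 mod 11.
M = 3 × 11 = 33. M₁ = 11, y₁ ≡ 2 mod 3. M₂ = 3, y₂ ≡ 4 mod 11. z = 2×11×2 + 7×3×4 ≡ 29 mod 33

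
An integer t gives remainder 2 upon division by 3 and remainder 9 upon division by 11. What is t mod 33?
M = 3 × 11 = 33. M₁ = 11, y₁ ≡ 2 mod 3. M₂ = 3, y₂ ≡ 4 mod 11. t = 2×11×2 + 9×3×4 ≡ 20 mod 33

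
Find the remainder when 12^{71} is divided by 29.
By Fermat: 12^{28} ≡ 1 (mod 29). 71 = 2×28 + 15. So 12^{71} ≡ 12^{15} ≡ 17 (mod 29)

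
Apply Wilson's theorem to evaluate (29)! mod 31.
(30)! = (29)! × (30) ≡ -1 (mod 31). So (29)! ≡ -1 × (30)^(-1) ≡ (-1)×(-1) = 1 (mod 31)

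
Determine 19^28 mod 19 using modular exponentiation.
By repeated squaring (mod 19): 19^{1}≡0, 19^{2}≡0, 19^{4}≡0, 19^{8}≡0, 19^{16}≡0. Then 19^{28} = 19^{16+8+4} ≡ 0 × 0 × 0 ≡ 0 (mod 19)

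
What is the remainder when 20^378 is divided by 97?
Using Fermat: 20^{96} ≡ 1 (mod 97). 378 ≡ 90 (mod 96). So 20^{378} ≡ 20^{90} ≡ 70 (mod 97)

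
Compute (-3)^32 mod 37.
By repeated squaring (mod 37): (-3)^{1}≡34, (-3)^{2}≡9, (-3)^{4}≡7, (-3)^{8}≡12, (-3)^{16}≡33, (-3)^{32}≡16. So (-3)^{32} ≡ 16 (mod 37)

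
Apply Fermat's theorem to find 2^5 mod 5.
By Fermat: 2^{4} ≡ 1 mod 5. So 2^{5} = 2^{4} · 2^{1} ≡ 2^{1} ≡ 2 mod 5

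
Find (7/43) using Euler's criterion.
(7/43) = 7^{21} mod 43 = -1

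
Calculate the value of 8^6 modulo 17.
By repeated squaring (mod 17): 8^{1}≡8, 8^{2}≡13, 8^{4}≡16. Then 8^{6} = 8^{4+2} ≡ 16 × 13 ≡ 4 (mod 17)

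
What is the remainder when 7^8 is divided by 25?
By repeated squaring (mod 25): 7^{1}≡7, 7^{2}≡24, 7^{4}≡1, 7^{8}≡1. So 7^{8} ≡ 1 (mod 25)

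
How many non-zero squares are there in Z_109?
The squaring map on Z_109* is 2-to-1, so there are (108)/2 = 54 QRs.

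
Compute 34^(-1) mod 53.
Since 53 is prime, by Fermat 34^(-1) ≡ 34^{51} ≡ 39 mod 53. Verify: 34 × 39 = 1326 ≡ 1 mod 53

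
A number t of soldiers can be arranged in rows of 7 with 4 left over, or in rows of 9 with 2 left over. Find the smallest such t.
M = 7 × 9 = 63. M₁ = 9, y₁ ≡ 4 (mod 7). M₂ = 7, y₂ ≡ 4 (mod 9). t = 4×9×4 + 2×7×4 ≡ 11 (mod 63)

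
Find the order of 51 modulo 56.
Powers of 51 mod 56: 51^1≡51, 51^2≡25, 51^3≡43, 51^4≡9, 51^5≡11, 51^6≡1. ord_56(51) = 6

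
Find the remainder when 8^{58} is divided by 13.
By Fermat: 8^{12} ≡ 1 mod 13. 58 = 4×12 + 10. So 8^{58} ≡ 8^{10} ≡ 12 mod 13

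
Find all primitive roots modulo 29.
There are φ(28) = 12 primitive roots mod 29: {2, 3, 8, 10, 11, 14, 15, 18, 19, 21, 26, 27}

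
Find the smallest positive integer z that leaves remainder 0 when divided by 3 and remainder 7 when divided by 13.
M = 3 × 13 = 39. M₁ = 13, y₁ ≡ 1 mod 3. M₂ = 3, y₂ ≡ 9 mod 13. z = 0×13×1 + 7×3×9 ≡ 33 mod 39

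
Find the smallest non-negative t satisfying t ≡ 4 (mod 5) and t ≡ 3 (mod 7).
M = 5 × 7 = 35. M₁ = 7, y₁ ≡ 3 (mod 5). M₂ = 5, y₂ ≡ 3 (mod 7). t = 4×7×3 + 3×5×3 ≡ 24 (mod 35)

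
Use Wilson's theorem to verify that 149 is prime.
(148)! mod 149 = 148. Since this equals -1 mod 149, Wilson confirms 149 is prime.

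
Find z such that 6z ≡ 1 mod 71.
Since 71 is prime, by Fermat 6^(-1) ≡ 6^{69} ≡ 12 mod 71. Verify: 6 × 12 = 72 ≡ 1 mod 71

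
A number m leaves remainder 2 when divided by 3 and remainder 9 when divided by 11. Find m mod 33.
M = 3 × 11 = 33. M₁ = 11, y₁ ≡ 2 mod 3. M₂ = 3, y₂ ≡ 4 mod 11. m = 2×11×2 + 9×3×4 ≡ 20 mod 33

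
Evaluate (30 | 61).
(30/61) = 30^{30} mod 61 = -1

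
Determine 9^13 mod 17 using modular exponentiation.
By repeated squaring mod 17: 9^{1}≡9, 9^{2}≡13, 9^{4}≡16, 9^{8}≡1. Then 9^{13} = 9^{8+4+1} ≡ 1 × 16 × 9 ≡ 8 mod 17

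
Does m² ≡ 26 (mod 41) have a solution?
By Euler's criterion: 26^{20} ≡ 40 (mod 41). Since this equals -1 (≡ 40), 26 is not a QR.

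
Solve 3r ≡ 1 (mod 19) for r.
Since 19 is prime, by Fermat 3^(-1) ≡ 3^{17} ≡ 13 (mod 19). Verify: 3 × 13 = 39 ≡ 1 (mod 19)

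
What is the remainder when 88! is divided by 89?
By Wilson's theorem, (88)! ≡ -1 ≡ 88 (mod 89)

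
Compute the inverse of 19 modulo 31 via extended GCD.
Extended GCD: 19(-13) + 31(8) = 1. So 19^(-1) ≡ -13 ≡ 18 mod 31. Verify: 19 × 18 = 342 ≡ 1 mod 31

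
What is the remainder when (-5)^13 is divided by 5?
By repeated squaring mod 5: (-5)^{1}≡0, (-5)^{2}≡0, (-5)^{4}≡0, (-5)^{8}≡0. Then (-5)^{13} = (-5)^{8+4+1} ≡ 0 × 0 × 0 ≡ 0 mod 5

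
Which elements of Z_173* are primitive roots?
There are φ(172) = 84 primitive roots mod 173: {2, 3, 5, 7, 8, 11, 12, 17, 18, 19, 20, 26, 27, 28, 30, 32, 39, 42, 44, 45, 46, 48, 50, 53, 58, 59, 61, 62, 63, 65, 66, 68, 69, 70, 71, 72, 74, 75, 76, 79, 82, 86, 87, 91, 94, 97, 98, 99, 101, 102, 103, 104, 105, 107, 108, 110, 111, 112, 114, 115, 120, 123, 125, 127, 128, 129, 131, 134, 141, 143, 145, 146, 147, 153, 154, 155, 156, 161, 162, 165, 166, 168, 170, 171}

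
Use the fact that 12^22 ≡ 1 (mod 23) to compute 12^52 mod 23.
By Fermat: 12^{22} ≡ 1 (mod 23). 52 = 2×22 + 8. So 12^{52} ≡ 12^{8} ≡ 8 (mod 23)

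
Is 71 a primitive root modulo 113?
71^{16} ≡ 1 (mod 113) and 16 < 112, so ord_113(71) = 16 ≠ 112 and 71 is not a primitive root.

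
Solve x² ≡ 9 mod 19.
The square roots of 9 mod 19 are 16 and 3. Verify: 16² = 256 ≡ 9 mod 19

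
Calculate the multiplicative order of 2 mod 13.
Powers of 2 mod 13: 2^1≡2, 2^2≡4, 2^3≡8, 2^4≡3, 2^5≡6, 2^6≡12, 2^7≡11, 2^8≡9, 2^9≡5, 2^10≡10, 2^11≡7, 2^12≡1. So the order of 2 is 12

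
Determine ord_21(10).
Powers of 10 mod 21: 10^1≡10, 10^2≡16, 10^3≡13, 10^4≡4, 10^5≡19, 10^6≡1. ord_21(10) = 6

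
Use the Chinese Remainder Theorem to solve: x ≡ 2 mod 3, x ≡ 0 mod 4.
M = 3 × 4 = 12. M₁ = 4, y₁ ≡ 1 mod 3. M₂ = 3, y₂ ≡ 3 mod 4. x = 2×4×1 + 0×3×3 ≡ 8 mod 12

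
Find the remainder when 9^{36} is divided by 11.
By Fermat: 9^{10} ≡ 1 (mod 11). 36 = 3×10 + 6. So 9^{36} ≡ 9^{6} ≡ 9 (mod 11)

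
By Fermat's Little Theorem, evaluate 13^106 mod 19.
By Fermat: 13^{18} ≡ 1 mod 19. 106 = 5×18 + 16. So 13^{106} ≡ 13^{16} ≡ 9 mod 19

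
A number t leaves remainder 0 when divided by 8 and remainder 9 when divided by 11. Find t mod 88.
M = 8 × 11 = 88. M₁ = 11, y₁ ≡ 3 mod 8. M₂ = 8, y₂ ≡ 7 mod 11. t = 0×11×3 + 9×8×7 ≡ 64 mod 88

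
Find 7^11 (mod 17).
By repeated squaring (mod 17): 7^{1}≡7, 7^{2}≡15, 7^{4}≡4, 7^{8}≡16. Then 7^{11} = 7^{8+2+1} ≡ 16 × 15 × 7 ≡ 14 (mod 17)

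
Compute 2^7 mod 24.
By repeated squaring (mod 24): 2^{1}≡2, 2^{2}≡4, 2^{4}≡16. Then 2^{7} = 2^{4+2+1} ≡ 16 × 4 × 2 ≡ 8 (mod 24)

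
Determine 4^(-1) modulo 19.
Since 19 is prime, by Fermat 4^(-1) ≡ 4^{17} ≡ 5 (mod 19). Verify: 4 × 5 = 20 ≡ 1 (mod 19)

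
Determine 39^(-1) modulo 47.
Since 47 is prime, by Fermat 39^(-1) ≡ 39^{45} ≡ 41 mod 47. Verify: 39 × 41 = 1599 ≡ 1 mod 47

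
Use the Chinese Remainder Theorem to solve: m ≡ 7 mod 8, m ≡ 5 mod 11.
M = 8 × 11 = 88. M₁ = 11, y₁ ≡ 3 mod 8. M₂ = 8, y₂ ≡ 7 mod 11. m = 7×11×3 + 5×8×7 ≡ 71 mod 88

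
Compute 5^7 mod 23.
By repeated squaring mod 23: 5^{1}≡5, 5^{2}≡2, 5^{4}≡4. Then 5^{7} = 5^{4+2+1} ≡ 4 × 2 × 5 ≡ 17 mod 23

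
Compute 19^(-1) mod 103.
Since 103 is prime, by Fermat 19^(-1) ≡ 19^{101} ≡ 38 mod 103. Verify: 19 × 38 = 722 ≡ 1 mod 103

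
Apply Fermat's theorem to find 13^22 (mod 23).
By Fermat's Little Theorem, 13^{22} ≡ 1 (mod 23) since 23 is prime and gcd(13, 23) = 1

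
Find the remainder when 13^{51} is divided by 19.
By Fermat: 13^{18} ≡ 1 (mod 19). 51 = 2×18 + 15. So 13^{51} ≡ 13^{15} ≡ 8 (mod 19)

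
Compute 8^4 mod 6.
8^{4} = 4096 ≡ 4 mod 6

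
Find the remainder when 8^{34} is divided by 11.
By Fermat: 8^{10} ≡ 1 (mod 11). 34 = 3×10 + 4. So 8^{34} ≡ 8^{4} ≡ 4 (mod 11)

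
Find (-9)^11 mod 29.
By repeated squaring mod 29: (-9)^{1}≡20, (-9)^{2}≡23, (-9)^{4}≡7, (-9)^{8}≡20. Then (-9)^{11} = (-9)^{8+2+1} ≡ 20 × 23 × 20 ≡ 7 mod 29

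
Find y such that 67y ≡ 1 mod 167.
Since 167 is prime, by Fermat 67^(-1) ≡ 67^{165} ≡ 5 mod 167. Verify: 67 × 5 = 335 ≡ 1 mod 167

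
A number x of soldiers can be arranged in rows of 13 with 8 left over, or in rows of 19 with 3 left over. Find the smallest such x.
M = 13 × 19 = 247. M₁ = 19, y₁ ≡ 11 (mod 13). M₂ = 13, y₂ ≡ 3 (mod 19). x = 8×19×11 + 3×13×3 ≡ 60 (mod 247)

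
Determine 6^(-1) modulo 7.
Since 7 is prime, by Fermat 6^(-1) ≡ 6^{5} ≡ 6 (mod 7). Verify: 6 × 6 = 36 ≡ 1 (mod 7)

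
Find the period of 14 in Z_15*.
Powers of 14 mod 15: 14^1≡14, 14^2≡1. So the order of 14 is 2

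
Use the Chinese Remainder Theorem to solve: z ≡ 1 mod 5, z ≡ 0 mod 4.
M = 5 × 4 = 20. M₁ = 4, y₁ ≡ 4 mod 5. M₂ = 5, y₂ ≡ 1 mod 4. z = 1×4×4 + 0×5×1 ≡ 16 mod 20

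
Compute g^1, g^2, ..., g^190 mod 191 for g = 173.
173^1, 173^2, ..., 173^{190} mod 191: [173, 133, 89, 117, 186, 90, 99, 128, 179, 25, 123, 78, 124, 60, 66, 149, 183, 144, 82, 52, 19, 40, 44, 163, 122, 96, 182, 162, 140, 154, 93, 45, 145, 64, 185, 108, 157, 39, 62, 30, 33, 170, 187, 72, 41, 26, 105, 20, 22, 177, 61, 48, 91, 81, 70, 77, 142, 118, 168, 32, 188, 54, 174, 115, 31, 15, 112, 85, 189, 36, 116, 13, 148, 10, 11, 184, 126, 24, 141, 136, 35, 134, 71, 59, 84, 16, 94, 27, 87, 153, 111, 103, 56, 138, 190, 18, 58, 102, 74, 5, 101, 92, 63, 12, 166, 68, 113, 67, 131, 125, 42, 8, 47, 109, 139, 172, 151, 147, 28, 69, 95, 9, 29, 51, 37, 98, 146, 46, 127, 6, 83, 34, 152, 129, 161, 158, 21, 4, 119, 150, 165, 86, 171, 169, 14, 130, 143, 100, 110, 121, 114, 49, 73, 23, 159, 3, 137, 17, 76, 160, 176, 79, 106, 2, 155, 75, 178, 43, 181, 180, 7, 65, 167, 50, 55, 156, 57, 120, 132, 107, 175, 97, 164, 104, 38, 80, 88, 135, 53, 1]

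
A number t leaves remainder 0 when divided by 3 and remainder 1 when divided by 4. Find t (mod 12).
M = 3 × 4 = 12. M₁ = 4, y₁ ≡ 1 (mod 3). M₂ = 3, y₂ ≡ 3 (mod 4). t = 0×4×1 + 1×3×3 ≡ 9 (mod 12)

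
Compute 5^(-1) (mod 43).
Since 43 is prime, by Fermat 5^(-1) ≡ 5^{41} ≡ 26 (mod 43). Verify: 5 × 26 = 130 ≡ 1 (mod 43)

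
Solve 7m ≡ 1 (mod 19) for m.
Since 19 is prime, by Fermat 7^(-1) ≡ 7^{17} ≡ 11 (mod 19). Verify: 7 × 11 = 77 ≡ 1 (mod 19)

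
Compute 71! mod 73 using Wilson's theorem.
(72)! = (71)! × (72) ≡ -1 mod 73. So (71)! ≡ -1 × (72)^(-1) ≡ (-1)×(-1) = 1 mod 73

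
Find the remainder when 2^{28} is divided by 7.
By Fermat: 2^{6} ≡ 1 (mod 7). 28 = 4×6 + 4. So 2^{28} ≡ 2^{4} ≡ 2 (mod 7)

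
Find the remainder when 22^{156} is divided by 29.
By Fermat: 22^{28} ≡ 1 mod 29. 156 = 5×28 + 16. So 22^{156} ≡ 22^{16} ≡ 20 mod 29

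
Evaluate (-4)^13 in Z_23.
By repeated squaring (mod 23): (-4)^{1}≡19, (-4)^{2}≡16, (-4)^{4}≡3, (-4)^{8}≡9. Then (-4)^{13} = (-4)^{8+4+1} ≡ 9 × 3 × 19 ≡ 7 (mod 23)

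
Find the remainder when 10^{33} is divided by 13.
By Fermat: 10^{12} ≡ 1 (mod 13). 33 = 2×12 + 9. So 10^{33} ≡ 10^{9} ≡ 12 (mod 13)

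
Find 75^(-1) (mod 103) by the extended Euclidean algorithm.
Extended GCD: 75(11) + 103(-8) = 1. So 75^(-1) ≡ 11 (mod 103). Verify: 75 × 11 = 825 ≡ 1 (mod 103)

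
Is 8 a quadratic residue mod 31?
By Euler's criterion: 8^{15} ≡ 1 mod 31. Since this equals 1, 8 is a QR.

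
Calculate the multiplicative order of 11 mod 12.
Powers of 11 mod 12: 11^1≡11, 11^2≡1. So the order of 11 is 2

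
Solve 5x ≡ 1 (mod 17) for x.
Since 17 is prime, by Fermat 5^(-1) ≡ 5^{15} ≡ 7 (mod 17). Verify: 5 × 7 = 35 ≡ 1 (mod 17)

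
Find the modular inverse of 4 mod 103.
Since 103 is prime, by Fermat 4^(-1) ≡ 4^{101} ≡ 26 (mod 103). Verify: 4 × 26 = 104 ≡ 1 (mod 103)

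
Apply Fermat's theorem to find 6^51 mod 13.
By Fermat: 6^{12} ≡ 1 mod 13. 51 = 4×12 + 3. So 6^{51} ≡ 6^{3} ≡ 8 mod 13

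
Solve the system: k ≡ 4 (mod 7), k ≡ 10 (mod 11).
M = 7 × 11 = 77. M₁ = 11, y₁ ≡ 2 (mod 7). M₂ = 7, y₂ ≡ 8 (mod 11). k = 4×11×2 + 10×7×8 ≡ 32 (mod 77)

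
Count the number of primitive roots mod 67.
Number of primitive roots mod 67 = φ(p-1) = φ(66) = 20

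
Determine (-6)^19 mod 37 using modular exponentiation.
By repeated squaring (mod 37): (-6)^{1}≡31, (-6)^{2}≡36, (-6)^{4}≡1, (-6)^{8}≡1, (-6)^{16}≡1. Then (-6)^{19} = (-6)^{16+2+1} ≡ 1 × 36 × 31 ≡ 6 (mod 37)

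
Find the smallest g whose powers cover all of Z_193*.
g = 5. For each prime q|192: 5^{96}≡192, 5^{64}≡84, none ≡ 1, so ord_193(5) = 192 and 5 is a primitive root.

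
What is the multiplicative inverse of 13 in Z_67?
Since 67 is prime, by Fermat 13^(-1) ≡ 13^{65} ≡ 31 mod 67. Verify: 13 × 31 = 403 ≡ 1 mod 67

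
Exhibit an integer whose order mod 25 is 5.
6 has order 5 mod 25 since 6^{5} ≡ 1 mod 25 and no smaller power works.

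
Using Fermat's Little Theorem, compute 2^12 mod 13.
By Fermat's Little Theorem, 2^{12} ≡ 1 mod 13 since 13 is prime and gcd(2, 13) = 1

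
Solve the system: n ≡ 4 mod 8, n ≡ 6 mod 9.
M = 8 × 9 = 72. M₁ = 9, y₁ ≡ 1 mod 8. M₂ = 8, y₂ ≡ 8 mod 9. n = 4×9×1 + 6×8×8 ≡ 60 mod 72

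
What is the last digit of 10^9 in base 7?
Using Fermat: 10^{6} ≡ 1 (mod 7). 9 ≡ 3 (mod 6). So 10^{9} ≡ 10^{3} ≡ 6 (mod 7)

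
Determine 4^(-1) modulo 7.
Since 7 is prime, by Fermat 4^(-1) ≡ 4^{5} ≡ 2 mod 7. Verify: 4 × 2 = 8 ≡ 1 mod 7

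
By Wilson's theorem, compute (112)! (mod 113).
By Wilson's theorem, (112)! ≡ -1 ≡ 112 (mod 113)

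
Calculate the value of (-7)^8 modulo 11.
By repeated squaring (mod 11): (-7)^{1}≡4, (-7)^{2}≡5, (-7)^{4}≡3, (-7)^{8}≡9. So (-7)^{8} ≡ 9 (mod 11)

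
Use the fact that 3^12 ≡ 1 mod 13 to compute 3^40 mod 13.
By Fermat: 3^{12} ≡ 1 mod 13. 40 = 3×12 + 4. So 3^{40} ≡ 3^{4} ≡ 3 mod 13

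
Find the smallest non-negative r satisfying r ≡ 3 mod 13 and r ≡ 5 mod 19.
M = 13 × 19 = 247. M₁ = 19, y₁ ≡ 11 mod 13. M₂ = 13, y₂ ≡ 3 mod 19. r = 3×19×11 + 5×13×3 ≡ 81 mod 247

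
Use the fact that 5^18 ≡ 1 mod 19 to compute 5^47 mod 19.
By Fermat: 5^{18} ≡ 1 mod 19. 47 = 2×18 + 11. So 5^{47} ≡ 5^{11} ≡ 6 mod 19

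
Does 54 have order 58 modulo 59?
ord_59(54) divides 58. For each prime q|58: 54^{29}≡58, 54^{2}≡25, none ≡ 1. So 54 has order 58 and is a primitive root mod 59.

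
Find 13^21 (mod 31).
By repeated squaring (mod 31): 13^{1}≡13, 13^{2}≡14, 13^{4}≡10, 13^{8}≡7, 13^{16}≡18. Then 13^{21} = 13^{16+4+1} ≡ 18 × 10 × 13 ≡ 15 (mod 31)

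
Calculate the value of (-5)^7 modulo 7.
Using Fermat: (-5)^{6} ≡ 1 mod 7. 7 ≡ 1 mod 6. So (-5)^{7} ≡ (-5)^{1} ≡ 2 mod 7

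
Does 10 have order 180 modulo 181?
ord_181(10) divides 180. For each prime q|180: 10^{90}≡180, 10^{60}≡48, 10^{36}≡42, none ≡ 1. So 10 has order 180 and is a primitive root mod 181.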